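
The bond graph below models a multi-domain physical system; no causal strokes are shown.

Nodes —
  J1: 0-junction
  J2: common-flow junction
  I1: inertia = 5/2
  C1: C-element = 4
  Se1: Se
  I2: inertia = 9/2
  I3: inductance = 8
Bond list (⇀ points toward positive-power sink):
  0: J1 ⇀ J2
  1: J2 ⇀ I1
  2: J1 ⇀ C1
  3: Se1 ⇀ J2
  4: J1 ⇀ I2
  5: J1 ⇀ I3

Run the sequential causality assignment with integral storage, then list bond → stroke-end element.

#0 stroke→J2
#1 stroke→I1
#2 stroke→J1
#3 stroke→J2
#4 stroke→I2
#5 stroke→I3

bond 3 →J2  (Se1 fixes effort; stroke away)
bond 1 →I1  (prefer integral on I1)
bond 0 →J2  (common-f at J2 fixed by 1)
bond 2 →J1  (C1 outputs effort q/C1)
bond 4 →I2  (J1: bond 2 brought effort, rest push out)
bond 5 →I3  (J1: bond 2 brought effort, rest push out)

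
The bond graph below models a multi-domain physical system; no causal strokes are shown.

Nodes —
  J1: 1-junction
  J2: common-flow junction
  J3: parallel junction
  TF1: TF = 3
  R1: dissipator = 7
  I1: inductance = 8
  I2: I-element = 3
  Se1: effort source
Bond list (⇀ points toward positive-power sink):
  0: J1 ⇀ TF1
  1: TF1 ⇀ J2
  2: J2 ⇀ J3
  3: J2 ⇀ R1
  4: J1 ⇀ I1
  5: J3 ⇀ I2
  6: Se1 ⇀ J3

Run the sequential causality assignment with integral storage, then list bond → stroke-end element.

bond 0 →J1
bond 1 →TF1
bond 2 →J2
bond 3 →J2
bond 4 →I1
bond 5 →I2
bond 6 →J3

#6 stroke at J3  (Se1 (Se) sets effort on bond)
#2 stroke at J2  (common-e at J3 fixed by 6)
#5 stroke at I2  (J3: bond 6 brought effort, rest push out)
#4 stroke at I1  (I1 outputs flow p/I1)
#0 stroke at J1  (common-f at J1 fixed by 4)
#1 stroke at TF1  (through TF1, causality passes straight; one stroke at TF1)
#3 stroke at J2  (1-jn J2 has f-setter on 1)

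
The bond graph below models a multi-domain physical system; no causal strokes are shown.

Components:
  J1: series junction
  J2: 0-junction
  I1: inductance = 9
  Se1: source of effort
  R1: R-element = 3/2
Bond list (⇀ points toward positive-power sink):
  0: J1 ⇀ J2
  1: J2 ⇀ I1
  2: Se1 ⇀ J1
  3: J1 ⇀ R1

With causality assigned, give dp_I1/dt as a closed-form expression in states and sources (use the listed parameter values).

dp_I1/dt = E_Se1 - p_I1/6

β2 |J1  (Se1 (Se) sets effort on bond)
β1 |I1  (prefer integral on I1)
β0 |J2  (J2 needs exactly one e-in)
β3 |J1  (common-f at J1 fixed by 0)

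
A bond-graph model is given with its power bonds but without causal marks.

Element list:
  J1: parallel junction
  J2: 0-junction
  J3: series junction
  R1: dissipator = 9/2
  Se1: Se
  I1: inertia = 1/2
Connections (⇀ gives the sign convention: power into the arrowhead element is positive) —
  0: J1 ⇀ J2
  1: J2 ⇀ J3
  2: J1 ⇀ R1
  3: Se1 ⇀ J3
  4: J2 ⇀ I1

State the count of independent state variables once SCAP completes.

1  (I1 all integral)

b3 stroke at J3  (Se1: effort source, stroke at far end)
b1 stroke at J2  (J3: last free bond brings flow in)
b0 stroke at J1  (0-jn J2 has e-setter on 1)
b4 stroke at I1  (common-e at J2 fixed by 1)
b2 stroke at R1  (J1 effort already set via bond 0)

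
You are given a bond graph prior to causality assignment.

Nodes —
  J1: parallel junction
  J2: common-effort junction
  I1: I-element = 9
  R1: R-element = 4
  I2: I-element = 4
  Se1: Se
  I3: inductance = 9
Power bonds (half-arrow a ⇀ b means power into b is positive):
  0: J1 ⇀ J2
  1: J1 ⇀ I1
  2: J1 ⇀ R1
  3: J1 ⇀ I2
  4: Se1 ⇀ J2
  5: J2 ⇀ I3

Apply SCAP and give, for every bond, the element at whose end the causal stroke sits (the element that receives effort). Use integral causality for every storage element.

#4 stroke at J2  (Se1 (Se) sets effort on bond)
#0 stroke at J1  (common-e at J2 fixed by 4)
#5 stroke at I3  (J2 effort already set via bond 4)
#1 stroke at I1  (0-jn J1 has e-setter on 0)
#2 stroke at R1  (J1 effort already set via bond 0)
#3 stroke at I2  (common-e at J1 fixed by 0)

bond 0 stroke at J1
bond 1 stroke at I1
bond 2 stroke at R1
bond 3 stroke at I2
bond 4 stroke at J2
bond 5 stroke at I3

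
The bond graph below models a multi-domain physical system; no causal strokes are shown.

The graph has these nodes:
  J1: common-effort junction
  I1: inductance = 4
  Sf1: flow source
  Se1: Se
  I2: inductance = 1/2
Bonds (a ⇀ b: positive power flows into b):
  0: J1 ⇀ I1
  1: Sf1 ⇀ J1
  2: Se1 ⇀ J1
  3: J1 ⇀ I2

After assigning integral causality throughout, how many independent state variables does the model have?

2  (I1, I2 all integral)

β1 |Sf1  (source Sf1 imposes f)
β2 |J1  (source Se1 imposes e)
β0 |I1  (common-e at J1 fixed by 2)
β3 |I2  (common-e at J1 fixed by 2)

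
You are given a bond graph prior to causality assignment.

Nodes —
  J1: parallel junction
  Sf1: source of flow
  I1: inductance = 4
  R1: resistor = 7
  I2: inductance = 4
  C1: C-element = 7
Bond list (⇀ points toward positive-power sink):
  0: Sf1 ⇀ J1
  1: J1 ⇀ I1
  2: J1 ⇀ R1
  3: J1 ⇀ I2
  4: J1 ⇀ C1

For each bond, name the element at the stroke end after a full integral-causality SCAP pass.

bond 0 stroke at Sf1  (source Sf1 imposes f)
bond 1 stroke at I1  (I1: I, integral causality)
bond 3 stroke at I2  (I2 integral (f out))
bond 4 stroke at J1  (C1 outputs effort q/C1)
bond 2 stroke at R1  (J1: bond 4 brought effort, rest push out)

b0 stroke→Sf1
b1 stroke→I1
b2 stroke→R1
b3 stroke→I2
b4 stroke→J1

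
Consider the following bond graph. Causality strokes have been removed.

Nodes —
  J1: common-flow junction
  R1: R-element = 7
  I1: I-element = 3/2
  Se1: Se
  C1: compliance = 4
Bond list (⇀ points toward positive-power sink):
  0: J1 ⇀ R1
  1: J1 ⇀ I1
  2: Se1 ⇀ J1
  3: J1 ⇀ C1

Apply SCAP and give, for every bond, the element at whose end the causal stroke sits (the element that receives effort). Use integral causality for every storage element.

β0 →J1
β1 →I1
β2 →J1
β3 →J1

#2 stroke→J1  (Se1 (Se) sets effort on bond)
#1 stroke→I1  (I1: I, integral causality)
#0 stroke→J1  (common-f at J1 fixed by 1)
#3 stroke→J1  (J1: bond 1 brought flow, rest push out)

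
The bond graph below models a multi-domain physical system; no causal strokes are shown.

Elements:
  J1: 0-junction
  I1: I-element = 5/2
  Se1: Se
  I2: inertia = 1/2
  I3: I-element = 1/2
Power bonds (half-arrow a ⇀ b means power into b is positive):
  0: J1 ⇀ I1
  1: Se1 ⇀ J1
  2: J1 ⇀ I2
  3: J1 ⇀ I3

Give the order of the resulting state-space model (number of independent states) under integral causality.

3  (I1, I2, I3 all integral)

β1 stroke at J1  (Se1: effort source, stroke at far end)
β0 stroke at I1  (common-e at J1 fixed by 1)
β2 stroke at I2  (J1: bond 1 brought effort, rest push out)
β3 stroke at I3  (J1 effort already set via bond 1)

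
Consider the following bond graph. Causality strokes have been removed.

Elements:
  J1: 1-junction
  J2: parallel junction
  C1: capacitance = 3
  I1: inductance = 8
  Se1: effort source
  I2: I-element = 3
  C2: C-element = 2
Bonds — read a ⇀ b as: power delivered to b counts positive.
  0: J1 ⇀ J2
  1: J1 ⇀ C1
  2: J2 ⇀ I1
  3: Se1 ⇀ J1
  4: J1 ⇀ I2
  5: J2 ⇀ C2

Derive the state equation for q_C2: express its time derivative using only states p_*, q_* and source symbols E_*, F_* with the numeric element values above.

β3 →J1  (Se1 (Se) sets effort on bond)
β1 →J1  (C1 integral (e out))
β2 →I1  (I1: I, integral causality)
β4 →I2  (I2 outputs flow p/I2)
β0 →J1  (common-f at J1 fixed by 4)
β5 →J2  (closing 0-jn rule on J2)

dq_C2/dt = -p_I1/8 + p_I2/3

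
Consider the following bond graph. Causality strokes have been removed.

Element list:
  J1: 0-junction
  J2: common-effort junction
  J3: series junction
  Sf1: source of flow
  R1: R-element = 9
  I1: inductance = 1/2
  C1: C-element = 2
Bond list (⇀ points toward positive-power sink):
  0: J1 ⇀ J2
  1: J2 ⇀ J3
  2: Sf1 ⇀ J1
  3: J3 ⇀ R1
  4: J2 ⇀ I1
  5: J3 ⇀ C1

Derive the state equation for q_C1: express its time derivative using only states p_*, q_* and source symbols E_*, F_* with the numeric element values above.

dq_C1/dt = F_Sf1 - 2*p_I1

b2 stroke at Sf1  (source Sf1 imposes f)
b0 stroke at J1  (J1 needs exactly one e-in)
b4 stroke at I1  (prefer integral on I1)
b1 stroke at J2  (J2 needs exactly one e-in)
b3 stroke at J3  (1-jn J3 has f-setter on 1)
b5 stroke at J3  (J3 flow already set via bond 1)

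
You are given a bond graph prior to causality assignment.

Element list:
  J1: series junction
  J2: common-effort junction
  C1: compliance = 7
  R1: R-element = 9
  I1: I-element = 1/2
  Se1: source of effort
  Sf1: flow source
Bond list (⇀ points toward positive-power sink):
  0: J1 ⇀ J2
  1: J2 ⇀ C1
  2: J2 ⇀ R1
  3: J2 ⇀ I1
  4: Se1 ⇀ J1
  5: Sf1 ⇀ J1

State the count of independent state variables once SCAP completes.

#4 stroke→J1  (source Se1 imposes e)
#5 stroke→Sf1  (Sf1: flow source, stroke at near end)
#0 stroke→J1  (J1 flow already set via bond 5)
#1 stroke→J2  (prefer integral on C1)
#2 stroke→R1  (0-jn J2 has e-setter on 1)
#3 stroke→I1  (common-e at J2 fixed by 1)

2  (C1, I1 all integral)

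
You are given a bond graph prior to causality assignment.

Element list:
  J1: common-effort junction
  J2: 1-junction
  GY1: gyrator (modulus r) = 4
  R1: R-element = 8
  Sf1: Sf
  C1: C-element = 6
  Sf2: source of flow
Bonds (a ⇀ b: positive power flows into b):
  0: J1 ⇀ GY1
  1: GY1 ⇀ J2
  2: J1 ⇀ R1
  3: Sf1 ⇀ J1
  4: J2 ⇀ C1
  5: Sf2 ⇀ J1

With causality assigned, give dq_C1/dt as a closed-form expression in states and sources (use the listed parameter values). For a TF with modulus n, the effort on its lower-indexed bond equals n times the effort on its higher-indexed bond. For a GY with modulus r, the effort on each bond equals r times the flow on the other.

#3 |Sf1  (Sf1 (Sf) sets flow on bond)
#5 |Sf2  (Sf2 (Sf) sets flow on bond)
#4 |J2  (C1: C, integral causality)
#1 |GY1  (J2 needs exactly one f-in)
#0 |GY1  (through GY1, causality inverts; strokes same side of GY1)
#2 |J1  (only one effort-in slot at J1)

dq_C1/dt = 2*F_Sf1 + 2*F_Sf2 - q_C1/12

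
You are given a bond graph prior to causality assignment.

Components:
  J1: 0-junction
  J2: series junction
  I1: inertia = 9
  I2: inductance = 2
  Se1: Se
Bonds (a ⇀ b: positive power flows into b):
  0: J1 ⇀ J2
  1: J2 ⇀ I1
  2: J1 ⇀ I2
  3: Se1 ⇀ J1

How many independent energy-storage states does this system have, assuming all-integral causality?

2  (I1, I2 all integral)

b3 →J1  (Se1 (Se) sets effort on bond)
b0 →J2  (common-e at J1 fixed by 3)
b2 →I2  (common-e at J1 fixed by 3)
b1 →I1  (closing 1-jn rule on J2)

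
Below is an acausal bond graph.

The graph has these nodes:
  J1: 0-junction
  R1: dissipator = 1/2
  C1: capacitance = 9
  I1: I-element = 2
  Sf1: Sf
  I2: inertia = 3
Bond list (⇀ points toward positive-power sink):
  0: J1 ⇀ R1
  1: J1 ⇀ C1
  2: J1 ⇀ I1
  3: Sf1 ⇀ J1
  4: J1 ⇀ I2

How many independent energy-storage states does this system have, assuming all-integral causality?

β3 stroke→Sf1  (Sf1 (Sf) sets flow on bond)
β1 stroke→J1  (prefer integral on C1)
β0 stroke→R1  (common-e at J1 fixed by 1)
β2 stroke→I1  (0-jn J1 has e-setter on 1)
β4 stroke→I2  (common-e at J1 fixed by 1)

3  (C1, I1, I2 all integral)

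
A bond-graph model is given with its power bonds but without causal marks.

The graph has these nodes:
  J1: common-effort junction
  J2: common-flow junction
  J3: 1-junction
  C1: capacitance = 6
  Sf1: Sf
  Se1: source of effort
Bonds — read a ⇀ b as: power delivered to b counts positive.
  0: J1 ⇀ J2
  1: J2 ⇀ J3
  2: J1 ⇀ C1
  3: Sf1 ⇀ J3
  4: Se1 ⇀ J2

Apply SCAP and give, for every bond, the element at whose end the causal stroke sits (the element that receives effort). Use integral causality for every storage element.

bond 0 stroke→J2
bond 1 stroke→J3
bond 2 stroke→J1
bond 3 stroke→Sf1
bond 4 stroke→J2

bond 3 stroke→Sf1  (Sf1 (Sf) sets flow on bond)
bond 4 stroke→J2  (Se1 (Se) sets effort on bond)
bond 1 stroke→J3  (1-jn J3 has f-setter on 3)
bond 0 stroke→J2  (J2 flow already set via bond 1)
bond 2 stroke→J1  (closing 0-jn rule on J1)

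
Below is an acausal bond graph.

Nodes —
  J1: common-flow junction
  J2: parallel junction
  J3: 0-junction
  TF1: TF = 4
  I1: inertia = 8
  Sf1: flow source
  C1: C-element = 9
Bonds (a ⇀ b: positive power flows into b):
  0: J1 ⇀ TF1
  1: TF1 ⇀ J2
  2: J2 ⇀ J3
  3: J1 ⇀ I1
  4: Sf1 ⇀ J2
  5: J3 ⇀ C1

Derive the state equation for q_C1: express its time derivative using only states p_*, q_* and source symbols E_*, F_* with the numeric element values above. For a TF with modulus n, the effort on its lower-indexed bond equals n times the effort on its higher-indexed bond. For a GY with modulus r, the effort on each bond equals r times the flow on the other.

dq_C1/dt = F_Sf1 + p_I1/2

#4 stroke→Sf1  (source Sf1 imposes f)
#3 stroke→I1  (I1: I, integral causality)
#0 stroke→J1  (common-f at J1 fixed by 3)
#1 stroke→TF1  (through TF1, causality passes straight; one stroke at TF1)
#2 stroke→J2  (J2: last free bond brings effort in)
#5 stroke→J3  (J3 needs exactly one e-in)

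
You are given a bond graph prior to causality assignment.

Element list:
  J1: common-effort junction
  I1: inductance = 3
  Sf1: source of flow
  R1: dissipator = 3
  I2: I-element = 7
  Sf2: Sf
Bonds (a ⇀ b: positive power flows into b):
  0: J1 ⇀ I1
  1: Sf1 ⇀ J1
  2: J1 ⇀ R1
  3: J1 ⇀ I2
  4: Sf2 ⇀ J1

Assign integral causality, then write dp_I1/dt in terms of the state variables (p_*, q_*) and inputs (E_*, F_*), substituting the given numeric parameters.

#1 |Sf1  (Sf1 fixes flow; stroke at Sf1)
#4 |Sf2  (Sf2: flow source, stroke at near end)
#0 |I1  (prefer integral on I1)
#3 |I2  (I2 integral (f out))
#2 |J1  (only one effort-in slot at J1)

dp_I1/dt = 3*F_Sf1 + 3*F_Sf2 - p_I1 - 3*p_I2/7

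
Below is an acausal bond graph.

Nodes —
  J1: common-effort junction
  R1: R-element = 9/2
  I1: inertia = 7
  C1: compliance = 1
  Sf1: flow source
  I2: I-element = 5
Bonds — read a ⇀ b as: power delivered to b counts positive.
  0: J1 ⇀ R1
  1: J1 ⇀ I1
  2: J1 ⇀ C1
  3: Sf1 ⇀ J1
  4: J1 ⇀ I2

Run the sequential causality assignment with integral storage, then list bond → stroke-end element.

#3 stroke→Sf1  (Sf1 (Sf) sets flow on bond)
#1 stroke→I1  (I1 outputs flow p/I1)
#2 stroke→J1  (C1: C, integral causality)
#0 stroke→R1  (J1 effort already set via bond 2)
#4 stroke→I2  (0-jn J1 has e-setter on 2)

#0 stroke at R1
#1 stroke at I1
#2 stroke at J1
#3 stroke at Sf1
#4 stroke at I2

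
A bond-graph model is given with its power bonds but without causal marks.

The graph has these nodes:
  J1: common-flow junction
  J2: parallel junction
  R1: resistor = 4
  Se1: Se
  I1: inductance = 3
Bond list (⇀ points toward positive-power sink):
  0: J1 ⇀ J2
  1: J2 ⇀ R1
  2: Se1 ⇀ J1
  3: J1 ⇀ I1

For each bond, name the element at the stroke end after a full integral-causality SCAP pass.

b0 →J1
b1 →J2
b2 →J1
b3 →I1

β2 →J1  (Se1: effort source, stroke at far end)
β3 →I1  (I1: I, integral causality)
β0 →J1  (J1: bond 3 brought flow, rest push out)
β1 →J2  (J2: last free bond brings effort in)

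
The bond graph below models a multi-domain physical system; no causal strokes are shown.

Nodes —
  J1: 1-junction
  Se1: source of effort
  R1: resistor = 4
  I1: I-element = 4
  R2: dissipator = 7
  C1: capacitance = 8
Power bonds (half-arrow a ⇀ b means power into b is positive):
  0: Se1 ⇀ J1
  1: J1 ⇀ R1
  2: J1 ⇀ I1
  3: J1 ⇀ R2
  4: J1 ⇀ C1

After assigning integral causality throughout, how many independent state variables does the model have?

2  (C1, I1 all integral)

β0 stroke at J1  (Se1: effort source, stroke at far end)
β2 stroke at I1  (I1 integral (f out))
β1 stroke at J1  (J1 flow already set via bond 2)
β3 stroke at J1  (common-f at J1 fixed by 2)
β4 stroke at J1  (J1 flow already set via bond 2)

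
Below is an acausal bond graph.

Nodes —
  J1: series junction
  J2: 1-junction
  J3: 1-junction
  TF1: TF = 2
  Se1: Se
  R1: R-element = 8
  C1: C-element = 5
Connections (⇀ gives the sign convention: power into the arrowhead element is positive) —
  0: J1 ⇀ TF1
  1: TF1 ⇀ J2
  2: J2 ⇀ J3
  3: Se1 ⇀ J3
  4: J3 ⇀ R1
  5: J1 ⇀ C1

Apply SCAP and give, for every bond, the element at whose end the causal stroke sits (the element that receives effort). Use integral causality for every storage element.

bond 3 stroke at J3  (Se1 (Se) sets effort on bond)
bond 5 stroke at J1  (prefer integral on C1)
bond 0 stroke at TF1  (closing 1-jn rule on J1)
bond 1 stroke at J2  (through TF1, causality passes straight; one stroke at TF1)
bond 2 stroke at J3  (only one flow-in slot at J2)
bond 4 stroke at R1  (J3: last free bond brings flow in)

β0 stroke→TF1
β1 stroke→J2
β2 stroke→J3
β3 stroke→J3
β4 stroke→R1
β5 stroke→J1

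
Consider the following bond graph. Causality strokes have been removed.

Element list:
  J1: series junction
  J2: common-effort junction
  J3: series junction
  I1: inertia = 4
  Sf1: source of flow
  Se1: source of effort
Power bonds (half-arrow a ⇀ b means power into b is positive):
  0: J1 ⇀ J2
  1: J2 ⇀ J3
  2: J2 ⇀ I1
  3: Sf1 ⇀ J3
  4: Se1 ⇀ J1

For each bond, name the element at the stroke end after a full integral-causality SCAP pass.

β3 →Sf1  (Sf1 fixes flow; stroke at Sf1)
β4 →J1  (source Se1 imposes e)
β0 →J2  (J1: last free bond brings flow in)
β1 →J3  (J2 effort already set via bond 0)
β2 →I1  (0-jn J2 has e-setter on 0)

bond 0 →J2
bond 1 →J3
bond 2 →I1
bond 3 →Sf1
bond 4 →J1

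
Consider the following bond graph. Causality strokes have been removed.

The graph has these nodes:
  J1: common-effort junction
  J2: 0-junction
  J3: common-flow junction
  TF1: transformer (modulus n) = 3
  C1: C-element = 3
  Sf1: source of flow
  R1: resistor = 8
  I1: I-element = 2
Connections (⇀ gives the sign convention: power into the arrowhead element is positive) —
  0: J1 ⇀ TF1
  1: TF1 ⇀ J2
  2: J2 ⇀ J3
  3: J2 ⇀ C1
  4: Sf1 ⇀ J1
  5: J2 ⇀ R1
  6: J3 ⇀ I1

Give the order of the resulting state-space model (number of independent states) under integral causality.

2  (C1, I1 all integral)

β4 stroke at Sf1  (Sf1: flow source, stroke at near end)
β0 stroke at J1  (closing 0-jn rule on J1)
β1 stroke at TF1  (TF1: transformer flips bond 0)
β3 stroke at J2  (C1 integral (e out))
β2 stroke at J3  (0-jn J2 has e-setter on 3)
β5 stroke at R1  (J2: bond 3 brought effort, rest push out)
β6 stroke at I1  (only one flow-in slot at J3)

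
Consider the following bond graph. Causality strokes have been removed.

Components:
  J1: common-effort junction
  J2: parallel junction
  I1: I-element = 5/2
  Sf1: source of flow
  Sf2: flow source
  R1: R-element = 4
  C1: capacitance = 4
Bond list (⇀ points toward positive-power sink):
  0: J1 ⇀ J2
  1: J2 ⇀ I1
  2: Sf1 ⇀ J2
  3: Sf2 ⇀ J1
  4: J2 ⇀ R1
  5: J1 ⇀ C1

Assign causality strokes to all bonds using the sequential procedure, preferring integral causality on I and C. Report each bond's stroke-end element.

β2 stroke at Sf1  (source Sf1 imposes f)
β3 stroke at Sf2  (Sf2 (Sf) sets flow on bond)
β1 stroke at I1  (I1: I, integral causality)
β5 stroke at J1  (C1: C, integral causality)
β0 stroke at J2  (common-e at J1 fixed by 5)
β4 stroke at R1  (0-jn J2 has e-setter on 0)

#0 stroke→J2
#1 stroke→I1
#2 stroke→Sf1
#3 stroke→Sf2
#4 stroke→R1
#5 stroke→J1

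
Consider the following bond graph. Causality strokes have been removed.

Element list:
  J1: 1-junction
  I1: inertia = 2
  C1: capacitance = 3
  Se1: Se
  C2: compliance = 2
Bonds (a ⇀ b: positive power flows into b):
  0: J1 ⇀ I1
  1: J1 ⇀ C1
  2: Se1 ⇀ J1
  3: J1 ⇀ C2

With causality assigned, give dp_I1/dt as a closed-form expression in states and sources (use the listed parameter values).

dp_I1/dt = E_Se1 - q_C1/3 - q_C2/2

β2 →J1  (Se1 (Se) sets effort on bond)
β0 →I1  (I1 outputs flow p/I1)
β1 →J1  (1-jn J1 has f-setter on 0)
β3 →J1  (J1 flow already set via bond 0)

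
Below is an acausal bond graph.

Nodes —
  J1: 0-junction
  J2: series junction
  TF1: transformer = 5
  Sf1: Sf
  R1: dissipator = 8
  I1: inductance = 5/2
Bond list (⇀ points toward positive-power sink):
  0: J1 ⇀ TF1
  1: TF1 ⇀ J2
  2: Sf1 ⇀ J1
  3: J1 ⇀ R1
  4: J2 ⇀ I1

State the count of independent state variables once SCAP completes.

1  (I1 all integral)

bond 2 |Sf1  (Sf1 fixes flow; stroke at Sf1)
bond 4 |I1  (I1 outputs flow p/I1)
bond 1 |J2  (1-jn J2 has f-setter on 4)
bond 0 |TF1  (TF1 one-in-one-out from 1)
bond 3 |J1  (only one effort-in slot at J1)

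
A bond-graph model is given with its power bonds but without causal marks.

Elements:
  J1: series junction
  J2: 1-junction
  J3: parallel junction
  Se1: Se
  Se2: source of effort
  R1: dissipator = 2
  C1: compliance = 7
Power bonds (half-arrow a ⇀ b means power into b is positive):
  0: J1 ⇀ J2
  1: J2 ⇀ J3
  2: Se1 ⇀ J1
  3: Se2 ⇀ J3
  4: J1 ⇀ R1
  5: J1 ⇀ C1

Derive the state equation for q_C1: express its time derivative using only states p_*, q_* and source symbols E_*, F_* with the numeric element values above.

bond 2 |J1  (Se1: effort source, stroke at far end)
bond 3 |J3  (Se2 (Se) sets effort on bond)
bond 1 |J2  (common-e at J3 fixed by 3)
bond 0 |J1  (J2 needs exactly one f-in)
bond 5 |J1  (C1 integral (e out))
bond 4 |R1  (closing 1-jn rule on J1)

dq_C1/dt = E_Se1/2 - E_Se2/2 - q_C1/14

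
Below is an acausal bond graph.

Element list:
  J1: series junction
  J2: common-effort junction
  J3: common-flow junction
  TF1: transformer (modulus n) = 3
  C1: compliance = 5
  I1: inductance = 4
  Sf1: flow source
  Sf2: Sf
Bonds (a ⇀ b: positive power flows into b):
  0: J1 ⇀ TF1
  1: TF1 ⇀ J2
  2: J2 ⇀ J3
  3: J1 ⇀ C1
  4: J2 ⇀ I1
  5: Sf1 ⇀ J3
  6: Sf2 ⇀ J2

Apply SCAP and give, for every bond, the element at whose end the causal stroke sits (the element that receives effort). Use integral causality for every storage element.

b5 stroke→Sf1  (Sf1 (Sf) sets flow on bond)
b6 stroke→Sf2  (Sf2 fixes flow; stroke at Sf2)
b2 stroke→J3  (J3: bond 5 brought flow, rest push out)
b3 stroke→J1  (C1: C, integral causality)
b0 stroke→TF1  (J1: last free bond brings flow in)
b1 stroke→J2  (TF1: transformer flips bond 0)
b4 stroke→I1  (J2 effort already set via bond 1)

bond 0 →TF1
bond 1 →J2
bond 2 →J3
bond 3 →J1
bond 4 →I1
bond 5 →Sf1
bond 6 →Sf2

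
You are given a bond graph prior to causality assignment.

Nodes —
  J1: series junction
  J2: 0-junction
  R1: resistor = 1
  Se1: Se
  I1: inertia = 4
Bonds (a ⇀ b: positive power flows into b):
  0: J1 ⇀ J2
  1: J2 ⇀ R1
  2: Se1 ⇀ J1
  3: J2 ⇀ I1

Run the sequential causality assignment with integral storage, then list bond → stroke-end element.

bond 2 →J1  (Se1 (Se) sets effort on bond)
bond 0 →J2  (only one flow-in slot at J1)
bond 1 →R1  (0-jn J2 has e-setter on 0)
bond 3 →I1  (0-jn J2 has e-setter on 0)

b0 stroke at J2
b1 stroke at R1
b2 stroke at J1
b3 stroke at I1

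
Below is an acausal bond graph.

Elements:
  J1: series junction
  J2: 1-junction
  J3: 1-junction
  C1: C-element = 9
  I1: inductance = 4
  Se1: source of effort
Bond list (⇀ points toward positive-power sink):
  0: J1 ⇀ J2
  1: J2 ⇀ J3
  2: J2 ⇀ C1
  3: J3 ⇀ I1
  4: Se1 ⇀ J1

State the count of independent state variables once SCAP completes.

2  (C1, I1 all integral)

b4 stroke→J1  (source Se1 imposes e)
b0 stroke→J2  (closing 1-jn rule on J1)
b2 stroke→J2  (C1: C, integral causality)
b1 stroke→J3  (only one flow-in slot at J2)
b3 stroke→I1  (J3 needs exactly one f-in)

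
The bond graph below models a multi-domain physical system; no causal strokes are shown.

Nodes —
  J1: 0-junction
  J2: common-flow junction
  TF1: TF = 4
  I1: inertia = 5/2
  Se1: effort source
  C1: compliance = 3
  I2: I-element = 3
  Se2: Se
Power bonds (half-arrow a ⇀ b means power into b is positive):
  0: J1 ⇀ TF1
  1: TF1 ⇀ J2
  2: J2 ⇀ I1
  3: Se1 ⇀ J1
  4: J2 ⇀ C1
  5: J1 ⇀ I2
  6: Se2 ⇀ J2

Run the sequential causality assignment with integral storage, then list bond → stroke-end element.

b0 stroke→TF1
b1 stroke→J2
b2 stroke→I1
b3 stroke→J1
b4 stroke→J2
b5 stroke→I2
b6 stroke→J2

β3 →J1  (Se1 fixes effort; stroke away)
β6 →J2  (Se2 fixes effort; stroke away)
β0 →TF1  (J1 effort already set via bond 3)
β5 →I2  (J1 effort already set via bond 3)
β1 →J2  (TF1: transformer flips bond 0)
β2 →I1  (I1 outputs flow p/I1)
β4 →J2  (common-f at J2 fixed by 2)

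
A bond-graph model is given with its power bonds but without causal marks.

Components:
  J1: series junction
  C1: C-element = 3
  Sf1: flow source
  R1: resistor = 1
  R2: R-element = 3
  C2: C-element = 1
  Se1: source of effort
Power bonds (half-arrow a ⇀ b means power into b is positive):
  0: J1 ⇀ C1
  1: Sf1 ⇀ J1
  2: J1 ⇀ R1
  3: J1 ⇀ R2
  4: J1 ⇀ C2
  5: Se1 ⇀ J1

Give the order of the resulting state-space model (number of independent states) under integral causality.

2  (C1, C2 all integral)

β1 stroke at Sf1  (source Sf1 imposes f)
β5 stroke at J1  (source Se1 imposes e)
β0 stroke at J1  (common-f at J1 fixed by 1)
β2 stroke at J1  (J1: bond 1 brought flow, rest push out)
β3 stroke at J1  (1-jn J1 has f-setter on 1)
β4 stroke at J1  (J1 flow already set via bond 1)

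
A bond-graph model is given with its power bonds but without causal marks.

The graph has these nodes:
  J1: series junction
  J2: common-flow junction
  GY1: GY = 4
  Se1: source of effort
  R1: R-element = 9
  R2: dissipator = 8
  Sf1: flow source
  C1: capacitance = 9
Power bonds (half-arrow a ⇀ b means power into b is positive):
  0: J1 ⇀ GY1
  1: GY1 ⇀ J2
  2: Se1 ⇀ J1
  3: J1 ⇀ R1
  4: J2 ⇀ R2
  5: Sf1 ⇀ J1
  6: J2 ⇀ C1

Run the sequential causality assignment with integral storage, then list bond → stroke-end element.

β2 stroke at J1  (Se1 (Se) sets effort on bond)
β5 stroke at Sf1  (Sf1 fixes flow; stroke at Sf1)
β0 stroke at J1  (J1 flow already set via bond 5)
β3 stroke at J1  (J1 flow already set via bond 5)
β1 stroke at J2  (through GY1, causality inverts; strokes same side of GY1)
β6 stroke at J2  (C1 outputs effort q/C1)
β4 stroke at R2  (J2 needs exactly one f-in)

β0 stroke→J1
β1 stroke→J2
β2 stroke→J1
β3 stroke→J1
β4 stroke→R2
β5 stroke→Sf1
β6 stroke→J2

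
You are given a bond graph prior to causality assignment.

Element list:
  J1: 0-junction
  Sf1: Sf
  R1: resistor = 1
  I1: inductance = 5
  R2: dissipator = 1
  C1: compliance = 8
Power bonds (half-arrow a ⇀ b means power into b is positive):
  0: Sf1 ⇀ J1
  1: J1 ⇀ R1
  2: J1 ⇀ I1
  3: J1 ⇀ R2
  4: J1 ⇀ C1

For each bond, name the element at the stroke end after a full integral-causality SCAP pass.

β0 stroke at Sf1  (Sf1: flow source, stroke at near end)
β2 stroke at I1  (I1 outputs flow p/I1)
β4 stroke at J1  (C1 outputs effort q/C1)
β1 stroke at R1  (0-jn J1 has e-setter on 4)
β3 stroke at R2  (J1: bond 4 brought effort, rest push out)

bond 0 stroke at Sf1
bond 1 stroke at R1
bond 2 stroke at I1
bond 3 stroke at R2
bond 4 stroke at J1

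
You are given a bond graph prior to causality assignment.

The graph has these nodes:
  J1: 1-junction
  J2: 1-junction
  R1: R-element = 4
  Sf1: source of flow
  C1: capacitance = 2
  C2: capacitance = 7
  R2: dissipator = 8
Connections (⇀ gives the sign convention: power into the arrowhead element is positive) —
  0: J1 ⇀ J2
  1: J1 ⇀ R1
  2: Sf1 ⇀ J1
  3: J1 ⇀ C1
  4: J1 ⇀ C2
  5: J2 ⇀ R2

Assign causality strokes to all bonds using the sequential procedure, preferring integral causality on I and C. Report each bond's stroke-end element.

b0 →J1
b1 →J1
b2 →Sf1
b3 →J1
b4 →J1
b5 →J2

β2 →Sf1  (source Sf1 imposes f)
β0 →J1  (1-jn J1 has f-setter on 2)
β1 →J1  (common-f at J1 fixed by 2)
β3 →J1  (1-jn J1 has f-setter on 2)
β4 →J1  (J1: bond 2 brought flow, rest push out)
β5 →J2  (J2: bond 0 brought flow, rest push out)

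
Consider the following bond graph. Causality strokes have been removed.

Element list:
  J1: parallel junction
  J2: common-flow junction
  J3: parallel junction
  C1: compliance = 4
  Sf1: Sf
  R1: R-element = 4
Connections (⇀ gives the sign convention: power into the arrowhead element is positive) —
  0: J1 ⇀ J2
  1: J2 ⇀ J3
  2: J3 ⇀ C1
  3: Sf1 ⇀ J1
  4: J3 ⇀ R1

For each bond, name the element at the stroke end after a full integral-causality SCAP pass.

bond 3 |Sf1  (source Sf1 imposes f)
bond 0 |J1  (J1: last free bond brings effort in)
bond 1 |J2  (1-jn J2 has f-setter on 0)
bond 2 |J3  (prefer integral on C1)
bond 4 |R1  (J3: bond 2 brought effort, rest push out)

β0 →J1
β1 →J2
β2 →J3
β3 →Sf1
β4 →R1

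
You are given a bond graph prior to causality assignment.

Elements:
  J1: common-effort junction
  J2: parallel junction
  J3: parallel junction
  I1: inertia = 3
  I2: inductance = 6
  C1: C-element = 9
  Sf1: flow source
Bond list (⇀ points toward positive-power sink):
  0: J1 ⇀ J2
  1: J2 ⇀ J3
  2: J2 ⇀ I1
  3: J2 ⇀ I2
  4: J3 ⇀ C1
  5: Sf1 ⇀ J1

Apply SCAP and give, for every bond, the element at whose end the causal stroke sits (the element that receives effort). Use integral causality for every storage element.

b0 |J1
b1 |J2
b2 |I1
b3 |I2
b4 |J3
b5 |Sf1

#5 |Sf1  (Sf1: flow source, stroke at near end)
#0 |J1  (only one effort-in slot at J1)
#2 |I1  (I1 outputs flow p/I1)
#3 |I2  (prefer integral on I2)
#1 |J2  (J2 needs exactly one e-in)
#4 |J3  (closing 0-jn rule on J3)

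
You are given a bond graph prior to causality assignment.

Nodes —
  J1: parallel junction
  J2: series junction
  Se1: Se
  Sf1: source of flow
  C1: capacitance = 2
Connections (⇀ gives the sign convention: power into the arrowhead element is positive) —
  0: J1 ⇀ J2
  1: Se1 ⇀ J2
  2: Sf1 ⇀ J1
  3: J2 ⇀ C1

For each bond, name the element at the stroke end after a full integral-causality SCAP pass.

bond 0 |J1
bond 1 |J2
bond 2 |Sf1
bond 3 |J2

bond 1 stroke at J2  (source Se1 imposes e)
bond 2 stroke at Sf1  (Sf1: flow source, stroke at near end)
bond 0 stroke at J1  (closing 0-jn rule on J1)
bond 3 stroke at J2  (J2 flow already set via bond 0)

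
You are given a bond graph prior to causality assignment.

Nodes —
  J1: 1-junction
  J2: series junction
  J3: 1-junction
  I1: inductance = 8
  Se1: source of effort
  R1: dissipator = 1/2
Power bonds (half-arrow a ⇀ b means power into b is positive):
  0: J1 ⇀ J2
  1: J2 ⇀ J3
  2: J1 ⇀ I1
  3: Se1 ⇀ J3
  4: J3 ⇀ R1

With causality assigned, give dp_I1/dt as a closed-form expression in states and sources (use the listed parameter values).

#3 |J3  (Se1: effort source, stroke at far end)
#2 |I1  (I1 integral (f out))
#0 |J1  (1-jn J1 has f-setter on 2)
#1 |J2  (common-f at J2 fixed by 0)
#4 |J3  (J3 flow already set via bond 1)

dp_I1/dt = E_Se1 - p_I1/16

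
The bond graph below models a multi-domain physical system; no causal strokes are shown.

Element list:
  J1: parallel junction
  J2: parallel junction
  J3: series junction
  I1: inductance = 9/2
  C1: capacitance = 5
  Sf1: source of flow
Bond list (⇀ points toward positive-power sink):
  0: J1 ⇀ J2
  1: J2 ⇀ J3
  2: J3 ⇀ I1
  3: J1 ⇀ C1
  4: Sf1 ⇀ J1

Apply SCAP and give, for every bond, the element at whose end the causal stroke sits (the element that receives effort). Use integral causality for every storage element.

β4 stroke→Sf1  (Sf1 (Sf) sets flow on bond)
β2 stroke→I1  (I1 outputs flow p/I1)
β1 stroke→J3  (J3 flow already set via bond 2)
β0 stroke→J2  (J2 needs exactly one e-in)
β3 stroke→J1  (J1 needs exactly one e-in)

#0 stroke→J2
#1 stroke→J3
#2 stroke→I1
#3 stroke→J1
#4 stroke→Sf1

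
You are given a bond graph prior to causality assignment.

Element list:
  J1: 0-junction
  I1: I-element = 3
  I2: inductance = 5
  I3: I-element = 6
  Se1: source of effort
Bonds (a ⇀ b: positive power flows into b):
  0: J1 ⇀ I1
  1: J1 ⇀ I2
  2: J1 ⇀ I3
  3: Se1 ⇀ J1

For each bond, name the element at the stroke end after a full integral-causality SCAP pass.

β0 →I1
β1 →I2
β2 →I3
β3 →J1

#3 stroke at J1  (Se1 (Se) sets effort on bond)
#0 stroke at I1  (0-jn J1 has e-setter on 3)
#1 stroke at I2  (0-jn J1 has e-setter on 3)
#2 stroke at I3  (J1 effort already set via bond 3)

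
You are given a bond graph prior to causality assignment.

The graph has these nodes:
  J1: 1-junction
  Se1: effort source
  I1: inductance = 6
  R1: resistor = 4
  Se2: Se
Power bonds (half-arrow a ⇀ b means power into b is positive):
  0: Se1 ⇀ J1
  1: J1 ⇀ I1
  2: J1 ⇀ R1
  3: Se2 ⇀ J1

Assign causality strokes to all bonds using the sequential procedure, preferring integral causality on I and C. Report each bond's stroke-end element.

bond 0 →J1  (Se1 (Se) sets effort on bond)
bond 3 →J1  (source Se2 imposes e)
bond 1 →I1  (prefer integral on I1)
bond 2 →J1  (J1 flow already set via bond 1)

β0 |J1
β1 |I1
β2 |J1
β3 |J1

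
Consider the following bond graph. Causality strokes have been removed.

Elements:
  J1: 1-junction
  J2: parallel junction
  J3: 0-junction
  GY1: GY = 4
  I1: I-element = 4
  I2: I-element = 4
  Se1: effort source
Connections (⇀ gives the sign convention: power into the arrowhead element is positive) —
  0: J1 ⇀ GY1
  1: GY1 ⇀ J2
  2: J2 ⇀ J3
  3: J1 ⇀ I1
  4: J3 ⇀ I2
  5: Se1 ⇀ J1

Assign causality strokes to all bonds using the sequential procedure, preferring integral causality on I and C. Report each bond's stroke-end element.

β0 stroke→J1
β1 stroke→J2
β2 stroke→J3
β3 stroke→I1
β4 stroke→I2
β5 stroke→J1

bond 5 |J1  (Se1 fixes effort; stroke away)
bond 3 |I1  (I1 outputs flow p/I1)
bond 0 |J1  (J1 flow already set via bond 3)
bond 1 |J2  (GY GY1: same side as bond 0)
bond 2 |J3  (J2 effort already set via bond 1)
bond 4 |I2  (common-e at J3 fixed by 2)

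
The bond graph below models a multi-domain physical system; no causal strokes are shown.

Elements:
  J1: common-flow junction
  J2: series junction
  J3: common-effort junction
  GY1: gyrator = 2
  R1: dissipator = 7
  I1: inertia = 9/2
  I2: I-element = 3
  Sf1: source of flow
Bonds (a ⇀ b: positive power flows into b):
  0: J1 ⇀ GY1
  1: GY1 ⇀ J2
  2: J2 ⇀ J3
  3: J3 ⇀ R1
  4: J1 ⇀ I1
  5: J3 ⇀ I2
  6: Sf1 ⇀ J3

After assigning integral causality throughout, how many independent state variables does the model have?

2  (I1, I2 all integral)

bond 6 →Sf1  (Sf1 (Sf) sets flow on bond)
bond 4 →I1  (I1 integral (f out))
bond 0 →J1  (J1 flow already set via bond 4)
bond 1 →J2  (GY GY1: same side as bond 0)
bond 2 →J3  (J2 needs exactly one f-in)
bond 3 →R1  (common-e at J3 fixed by 2)
bond 5 →I2  (common-e at J3 fixed by 2)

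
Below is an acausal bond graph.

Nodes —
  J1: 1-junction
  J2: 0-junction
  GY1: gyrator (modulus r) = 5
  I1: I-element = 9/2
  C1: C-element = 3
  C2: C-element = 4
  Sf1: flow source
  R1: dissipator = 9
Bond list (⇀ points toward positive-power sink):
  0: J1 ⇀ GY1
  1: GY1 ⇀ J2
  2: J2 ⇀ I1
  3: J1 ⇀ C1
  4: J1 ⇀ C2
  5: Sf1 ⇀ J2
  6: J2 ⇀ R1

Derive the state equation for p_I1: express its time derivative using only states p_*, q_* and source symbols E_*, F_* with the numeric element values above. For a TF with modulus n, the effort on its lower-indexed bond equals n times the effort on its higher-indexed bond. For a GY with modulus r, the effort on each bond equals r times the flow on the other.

#5 →Sf1  (Sf1 fixes flow; stroke at Sf1)
#2 →I1  (I1 integral (f out))
#3 →J1  (prefer integral on C1)
#4 →J1  (C2 integral (e out))
#0 →GY1  (closing 1-jn rule on J1)
#1 →GY1  (GY1: gyrator matches bond 0)
#6 →J2  (closing 0-jn rule on J2)

dp_I1/dt = 9*F_Sf1 - 2*p_I1 - 3*q_C1/5 - 9*q_C2/20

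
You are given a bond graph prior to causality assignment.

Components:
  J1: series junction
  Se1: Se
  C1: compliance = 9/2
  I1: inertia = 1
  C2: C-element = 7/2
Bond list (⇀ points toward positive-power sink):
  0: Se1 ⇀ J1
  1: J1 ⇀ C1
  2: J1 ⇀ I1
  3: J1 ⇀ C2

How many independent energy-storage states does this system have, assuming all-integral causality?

3  (C1, C2, I1 all integral)

bond 0 stroke at J1  (Se1 (Se) sets effort on bond)
bond 1 stroke at J1  (C1 integral (e out))
bond 2 stroke at I1  (I1 integral (f out))
bond 3 stroke at J1  (J1: bond 2 brought flow, rest push out)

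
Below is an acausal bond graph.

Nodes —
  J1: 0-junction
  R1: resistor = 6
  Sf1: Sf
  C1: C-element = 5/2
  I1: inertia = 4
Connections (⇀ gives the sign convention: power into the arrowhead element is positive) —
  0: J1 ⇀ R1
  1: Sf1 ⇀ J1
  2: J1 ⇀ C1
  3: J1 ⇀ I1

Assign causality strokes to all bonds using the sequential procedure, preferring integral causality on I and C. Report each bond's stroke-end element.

bond 1 stroke→Sf1  (Sf1 (Sf) sets flow on bond)
bond 2 stroke→J1  (C1 outputs effort q/C1)
bond 0 stroke→R1  (common-e at J1 fixed by 2)
bond 3 stroke→I1  (common-e at J1 fixed by 2)

#0 →R1
#1 →Sf1
#2 →J1
#3 →I1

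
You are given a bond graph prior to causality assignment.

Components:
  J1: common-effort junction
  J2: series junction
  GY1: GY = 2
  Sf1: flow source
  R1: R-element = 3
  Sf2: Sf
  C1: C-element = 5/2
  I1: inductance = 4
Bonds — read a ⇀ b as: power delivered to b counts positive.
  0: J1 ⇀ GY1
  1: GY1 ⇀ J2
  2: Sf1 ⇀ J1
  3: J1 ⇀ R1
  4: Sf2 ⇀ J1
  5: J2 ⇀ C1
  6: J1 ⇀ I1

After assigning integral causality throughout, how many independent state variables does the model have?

b2 stroke at Sf1  (Sf1: flow source, stroke at near end)
b4 stroke at Sf2  (Sf2 (Sf) sets flow on bond)
b5 stroke at J2  (C1 outputs effort q/C1)
b1 stroke at GY1  (J2: last free bond brings flow in)
b0 stroke at GY1  (GY1 both-in/both-out from 1)
b6 stroke at I1  (I1 integral (f out))
b3 stroke at J1  (only one effort-in slot at J1)

2  (C1, I1 all integral)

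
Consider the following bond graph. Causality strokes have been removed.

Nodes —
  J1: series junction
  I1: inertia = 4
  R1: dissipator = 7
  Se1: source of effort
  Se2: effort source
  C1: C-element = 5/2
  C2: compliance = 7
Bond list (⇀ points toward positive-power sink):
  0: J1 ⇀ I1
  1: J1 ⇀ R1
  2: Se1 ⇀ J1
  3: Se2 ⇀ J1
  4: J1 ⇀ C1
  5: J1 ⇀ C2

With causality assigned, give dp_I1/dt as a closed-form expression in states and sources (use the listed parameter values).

dp_I1/dt = E_Se1 + E_Se2 - 7*p_I1/4 - 2*q_C1/5 - q_C2/7

bond 2 →J1  (Se1 (Se) sets effort on bond)
bond 3 →J1  (source Se2 imposes e)
bond 0 →I1  (I1 outputs flow p/I1)
bond 1 →J1  (1-jn J1 has f-setter on 0)
bond 4 →J1  (J1: bond 0 brought flow, rest push out)
bond 5 →J1  (common-f at J1 fixed by 0)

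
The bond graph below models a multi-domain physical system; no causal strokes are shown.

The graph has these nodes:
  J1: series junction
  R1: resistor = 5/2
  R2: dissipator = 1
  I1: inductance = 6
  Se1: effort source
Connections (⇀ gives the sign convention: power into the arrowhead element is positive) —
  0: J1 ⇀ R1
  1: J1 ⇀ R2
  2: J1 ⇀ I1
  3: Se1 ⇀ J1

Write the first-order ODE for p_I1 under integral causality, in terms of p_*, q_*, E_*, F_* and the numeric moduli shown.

dp_I1/dt = E_Se1 - 7*p_I1/12

bond 3 →J1  (Se1: effort source, stroke at far end)
bond 2 →I1  (I1 outputs flow p/I1)
bond 0 →J1  (J1 flow already set via bond 2)
bond 1 →J1  (J1 flow already set via bond 2)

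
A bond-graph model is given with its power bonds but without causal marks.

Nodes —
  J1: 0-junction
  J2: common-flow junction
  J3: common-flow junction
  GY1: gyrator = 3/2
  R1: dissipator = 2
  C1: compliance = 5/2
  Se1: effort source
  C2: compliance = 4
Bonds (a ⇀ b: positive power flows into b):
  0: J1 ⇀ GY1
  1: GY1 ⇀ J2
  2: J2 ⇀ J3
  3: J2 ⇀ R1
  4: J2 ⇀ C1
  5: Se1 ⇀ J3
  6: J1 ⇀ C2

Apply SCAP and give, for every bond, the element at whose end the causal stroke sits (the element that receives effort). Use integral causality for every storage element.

#5 →J3  (Se1: effort source, stroke at far end)
#2 →J2  (J3 needs exactly one f-in)
#4 →J2  (C1 integral (e out))
#6 →J1  (C2: C, integral causality)
#0 →GY1  (J1: bond 6 brought effort, rest push out)
#1 →GY1  (GY GY1: same side as bond 0)
#3 →J2  (1-jn J2 has f-setter on 1)

b0 →GY1
b1 →GY1
b2 →J2
b3 →J2
b4 →J2
b5 →J3
b6 →J1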